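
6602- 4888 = 1714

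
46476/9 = 5164 = 5164.00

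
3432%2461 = 971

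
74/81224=37/40612=0.00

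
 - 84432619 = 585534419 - 669967038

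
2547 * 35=89145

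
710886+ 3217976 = 3928862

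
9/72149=9/72149  =  0.00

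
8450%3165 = 2120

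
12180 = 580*21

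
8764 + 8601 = 17365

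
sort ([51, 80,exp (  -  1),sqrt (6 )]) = [exp( - 1 ), sqrt( 6),51,80 ]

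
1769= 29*61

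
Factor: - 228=-2^2*3^1*19^1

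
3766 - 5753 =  -1987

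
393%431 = 393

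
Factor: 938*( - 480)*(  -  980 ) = 441235200= 2^8*3^1*5^2*7^3 *67^1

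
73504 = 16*4594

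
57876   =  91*636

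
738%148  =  146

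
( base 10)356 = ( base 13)215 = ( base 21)gk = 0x164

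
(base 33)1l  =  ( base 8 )66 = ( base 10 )54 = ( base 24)26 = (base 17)33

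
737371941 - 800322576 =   -  62950635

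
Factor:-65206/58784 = -2^(  -  4)*11^(-1)*167^( - 1 ) * 32603^1 = -32603/29392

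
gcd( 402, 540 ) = 6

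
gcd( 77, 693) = 77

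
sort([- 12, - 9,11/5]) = [ - 12, - 9, 11/5]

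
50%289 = 50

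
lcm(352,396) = 3168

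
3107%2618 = 489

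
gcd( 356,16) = 4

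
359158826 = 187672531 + 171486295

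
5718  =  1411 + 4307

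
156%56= 44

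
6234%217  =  158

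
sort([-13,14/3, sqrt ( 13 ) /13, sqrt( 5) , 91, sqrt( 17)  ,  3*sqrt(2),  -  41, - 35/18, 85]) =[ - 41,-13, - 35/18, sqrt (13)/13, sqrt(5),sqrt ( 17 ), 3*sqrt(2 ), 14/3, 85,  91 ]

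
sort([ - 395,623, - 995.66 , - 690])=[  -  995.66, - 690 , - 395,623 ] 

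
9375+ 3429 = 12804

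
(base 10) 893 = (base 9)1202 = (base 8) 1575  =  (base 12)625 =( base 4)31331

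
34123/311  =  109 + 224/311 = 109.72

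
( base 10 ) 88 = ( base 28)34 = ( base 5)323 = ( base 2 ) 1011000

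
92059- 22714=69345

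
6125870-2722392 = 3403478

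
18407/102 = 18407/102 = 180.46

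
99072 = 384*258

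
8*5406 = 43248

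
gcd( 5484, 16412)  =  4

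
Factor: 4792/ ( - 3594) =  - 2^2*3^( - 1) = - 4/3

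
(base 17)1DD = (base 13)313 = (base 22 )11H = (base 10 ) 523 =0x20B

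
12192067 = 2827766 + 9364301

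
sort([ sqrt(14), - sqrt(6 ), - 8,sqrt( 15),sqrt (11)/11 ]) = [ - 8 , - sqrt( 6 ), sqrt(11)/11 , sqrt (14),sqrt(15)]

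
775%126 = 19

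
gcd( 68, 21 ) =1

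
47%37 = 10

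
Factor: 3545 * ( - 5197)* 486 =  - 8953755390  =  -2^1*3^5*5^1*709^1*5197^1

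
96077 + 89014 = 185091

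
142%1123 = 142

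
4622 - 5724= - 1102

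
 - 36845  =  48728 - 85573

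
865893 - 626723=239170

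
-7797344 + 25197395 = 17400051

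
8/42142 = 4/21071 = 0.00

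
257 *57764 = 14845348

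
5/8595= 1/1719 = 0.00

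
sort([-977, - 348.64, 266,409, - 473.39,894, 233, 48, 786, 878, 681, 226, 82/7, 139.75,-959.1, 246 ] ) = [ - 977,- 959.1, - 473.39,- 348.64, 82/7, 48,139.75 , 226, 233, 246, 266,409, 681, 786, 878 , 894]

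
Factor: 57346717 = 29^1*463^1*4271^1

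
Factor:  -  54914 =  - 2^1*27457^1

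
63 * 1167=73521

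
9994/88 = 113 + 25/44 = 113.57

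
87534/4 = 21883+1/2 = 21883.50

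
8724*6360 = 55484640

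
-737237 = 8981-746218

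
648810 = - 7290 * ( - 89)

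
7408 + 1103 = 8511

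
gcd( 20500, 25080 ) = 20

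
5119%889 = 674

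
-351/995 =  - 351/995 = - 0.35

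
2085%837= 411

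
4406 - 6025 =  - 1619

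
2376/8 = 297= 297.00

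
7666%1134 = 862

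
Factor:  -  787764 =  - 2^2 * 3^1 * 65647^1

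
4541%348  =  17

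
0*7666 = 0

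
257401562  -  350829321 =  - 93427759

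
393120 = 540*728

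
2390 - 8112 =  - 5722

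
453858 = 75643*6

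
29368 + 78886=108254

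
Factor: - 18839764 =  - 2^2*4709941^1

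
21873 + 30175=52048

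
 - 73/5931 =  - 1 + 5858/5931=- 0.01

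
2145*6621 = 14202045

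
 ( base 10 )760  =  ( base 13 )466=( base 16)2F8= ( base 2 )1011111000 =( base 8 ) 1370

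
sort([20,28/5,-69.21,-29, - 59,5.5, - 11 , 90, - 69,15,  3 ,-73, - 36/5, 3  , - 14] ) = [ - 73, - 69.21,- 69 ,  -  59, - 29, - 14, - 11, - 36/5 , 3, 3 , 5.5,28/5 , 15, 20,  90 ] 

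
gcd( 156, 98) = 2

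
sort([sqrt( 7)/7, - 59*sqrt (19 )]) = [ - 59*sqrt( 19 ), sqrt( 7)/7 ]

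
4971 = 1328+3643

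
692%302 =88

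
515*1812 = 933180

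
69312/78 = 888 + 8/13 = 888.62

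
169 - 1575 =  - 1406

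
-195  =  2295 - 2490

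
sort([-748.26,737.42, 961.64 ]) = [ - 748.26,737.42,961.64]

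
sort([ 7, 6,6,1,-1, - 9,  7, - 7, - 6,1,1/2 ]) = [ - 9, - 7,-6,- 1,1/2 , 1, 1 , 6,  6 , 7, 7 ]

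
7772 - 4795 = 2977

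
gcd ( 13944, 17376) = 24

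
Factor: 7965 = 3^3*5^1*59^1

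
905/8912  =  905/8912 = 0.10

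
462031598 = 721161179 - 259129581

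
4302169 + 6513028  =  10815197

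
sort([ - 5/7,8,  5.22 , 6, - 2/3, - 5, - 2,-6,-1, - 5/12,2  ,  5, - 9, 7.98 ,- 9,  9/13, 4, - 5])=[ - 9, - 9, - 6,- 5, - 5, - 2, - 1 , - 5/7, - 2/3, - 5/12, 9/13, 2,  4,  5,5.22,6,7.98,8] 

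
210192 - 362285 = -152093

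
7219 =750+6469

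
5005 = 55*91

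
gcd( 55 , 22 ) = 11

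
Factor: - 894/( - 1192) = 2^( - 2 )*3^1 = 3/4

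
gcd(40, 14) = 2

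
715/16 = 44  +  11/16 = 44.69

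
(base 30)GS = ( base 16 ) 1fc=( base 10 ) 508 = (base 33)fd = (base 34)ew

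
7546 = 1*7546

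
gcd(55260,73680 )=18420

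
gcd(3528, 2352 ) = 1176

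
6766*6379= 43160314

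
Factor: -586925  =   - 5^2* 17^1 * 1381^1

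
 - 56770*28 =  - 1589560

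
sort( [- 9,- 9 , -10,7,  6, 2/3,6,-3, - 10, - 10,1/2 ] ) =[-10,  -  10,  -  10,-9, -9, - 3, 1/2,2/3 , 6,6,7]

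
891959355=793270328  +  98689027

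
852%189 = 96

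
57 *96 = 5472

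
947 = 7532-6585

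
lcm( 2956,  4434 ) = 8868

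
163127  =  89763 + 73364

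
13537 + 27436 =40973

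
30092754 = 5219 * 5766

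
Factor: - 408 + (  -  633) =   -  1041 =-3^1*347^1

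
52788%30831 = 21957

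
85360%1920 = 880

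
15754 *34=535636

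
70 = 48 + 22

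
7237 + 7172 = 14409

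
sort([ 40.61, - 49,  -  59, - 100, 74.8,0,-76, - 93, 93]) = [ - 100, - 93, - 76, - 59, - 49, 0,40.61, 74.8,93]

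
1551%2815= 1551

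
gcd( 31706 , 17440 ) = 2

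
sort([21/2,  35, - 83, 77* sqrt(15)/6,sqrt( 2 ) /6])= [-83, sqrt(2 ) /6, 21/2, 35, 77 * sqrt ( 15) /6] 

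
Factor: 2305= 5^1*461^1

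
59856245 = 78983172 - 19126927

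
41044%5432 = 3020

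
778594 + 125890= 904484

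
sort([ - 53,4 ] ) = [- 53 , 4] 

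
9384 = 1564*6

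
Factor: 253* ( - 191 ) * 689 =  - 33294547 = -  11^1*13^1*23^1*53^1 *191^1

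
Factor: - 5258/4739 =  - 2^1 *7^( - 1 )*11^1  *  239^1*677^( -1 )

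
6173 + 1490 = 7663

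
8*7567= 60536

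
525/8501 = 525/8501=0.06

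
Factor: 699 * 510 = 2^1 * 3^2*5^1*17^1 * 233^1  =  356490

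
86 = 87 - 1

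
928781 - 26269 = 902512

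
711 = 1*711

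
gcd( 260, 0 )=260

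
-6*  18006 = -108036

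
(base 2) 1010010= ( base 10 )82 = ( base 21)3J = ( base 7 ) 145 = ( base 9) 101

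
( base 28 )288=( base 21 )41F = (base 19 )4ie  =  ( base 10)1800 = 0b11100001000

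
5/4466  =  5/4466 =0.00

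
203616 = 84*2424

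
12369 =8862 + 3507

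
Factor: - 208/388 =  - 2^2*13^1* 97^( - 1) = - 52/97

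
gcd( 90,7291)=1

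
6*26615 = 159690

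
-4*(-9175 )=36700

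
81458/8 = 10182+1/4 = 10182.25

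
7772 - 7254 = 518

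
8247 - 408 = 7839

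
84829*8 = 678632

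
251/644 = 251/644 = 0.39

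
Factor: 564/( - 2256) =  - 2^(-2)  =  - 1/4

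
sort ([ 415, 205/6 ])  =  [205/6,415 ] 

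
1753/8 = 219+ 1/8  =  219.12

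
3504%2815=689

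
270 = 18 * 15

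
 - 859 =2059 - 2918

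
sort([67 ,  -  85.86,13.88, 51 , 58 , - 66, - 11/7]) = [  -  85.86, - 66, - 11/7,13.88  ,  51,58,67]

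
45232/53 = 853 + 23/53 = 853.43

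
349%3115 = 349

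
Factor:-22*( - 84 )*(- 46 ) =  - 85008  =  - 2^4*3^1*7^1*11^1 *23^1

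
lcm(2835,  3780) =11340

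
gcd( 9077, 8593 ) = 1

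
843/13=843/13 = 64.85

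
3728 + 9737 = 13465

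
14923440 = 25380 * 588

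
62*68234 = 4230508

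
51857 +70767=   122624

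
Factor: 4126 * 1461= 2^1*3^1*487^1*2063^1 = 6028086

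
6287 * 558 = 3508146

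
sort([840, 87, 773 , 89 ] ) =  [87, 89,773, 840] 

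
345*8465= 2920425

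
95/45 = 2 + 1/9 = 2.11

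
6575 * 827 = 5437525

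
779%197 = 188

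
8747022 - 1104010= 7643012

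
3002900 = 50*60058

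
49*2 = 98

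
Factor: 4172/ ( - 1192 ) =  - 7/2 = - 2^( - 1) * 7^1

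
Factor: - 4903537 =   -  311^1 *15767^1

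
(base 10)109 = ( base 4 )1231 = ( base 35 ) 34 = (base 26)45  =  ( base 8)155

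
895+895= 1790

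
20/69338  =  10/34669 = 0.00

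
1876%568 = 172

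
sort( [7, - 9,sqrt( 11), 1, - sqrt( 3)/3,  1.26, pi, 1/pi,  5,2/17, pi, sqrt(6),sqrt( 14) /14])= [- 9, - sqrt( 3)/3,2/17,sqrt( 14)/14, 1/pi,1,1.26, sqrt(6), pi , pi, sqrt( 11),  5, 7]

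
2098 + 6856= 8954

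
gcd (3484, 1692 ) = 4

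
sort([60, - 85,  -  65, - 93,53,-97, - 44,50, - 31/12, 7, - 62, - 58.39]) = [ - 97, - 93,  -  85, - 65, - 62,  -  58.39 , - 44, - 31/12,7,50 , 53,60] 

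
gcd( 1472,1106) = 2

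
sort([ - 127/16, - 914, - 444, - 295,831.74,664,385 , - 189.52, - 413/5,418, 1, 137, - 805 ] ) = [ - 914, - 805, - 444, - 295,- 189.52, - 413/5, - 127/16,1 , 137,385, 418,664 , 831.74 ] 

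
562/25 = 22  +  12/25 = 22.48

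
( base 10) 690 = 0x2b2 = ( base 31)M8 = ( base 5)10230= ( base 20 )1ea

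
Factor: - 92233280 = -2^6*5^1 * 43^1*6703^1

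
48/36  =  1 + 1/3 = 1.33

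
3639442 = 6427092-2787650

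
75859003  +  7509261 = 83368264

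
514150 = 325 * 1582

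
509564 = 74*6886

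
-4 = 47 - 51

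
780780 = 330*2366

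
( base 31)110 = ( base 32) v0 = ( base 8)1740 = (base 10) 992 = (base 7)2615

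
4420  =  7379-2959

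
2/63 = 2/63 = 0.03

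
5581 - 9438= - 3857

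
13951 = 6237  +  7714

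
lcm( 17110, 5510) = 325090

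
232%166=66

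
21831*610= 13316910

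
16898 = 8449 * 2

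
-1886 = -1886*1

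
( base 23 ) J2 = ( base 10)439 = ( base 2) 110110111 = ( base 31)e5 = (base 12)307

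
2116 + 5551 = 7667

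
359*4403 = 1580677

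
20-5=15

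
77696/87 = 77696/87 = 893.06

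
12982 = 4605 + 8377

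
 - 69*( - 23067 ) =1591623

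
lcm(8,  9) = 72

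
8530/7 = 8530/7 = 1218.57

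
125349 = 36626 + 88723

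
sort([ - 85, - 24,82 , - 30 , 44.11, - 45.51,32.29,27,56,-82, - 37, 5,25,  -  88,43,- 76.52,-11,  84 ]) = [ - 88, - 85, - 82, - 76.52, - 45.51, - 37,-30, - 24, - 11  ,  5,  25,  27,32.29,43,44.11 , 56,82,84]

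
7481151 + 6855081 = 14336232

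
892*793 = 707356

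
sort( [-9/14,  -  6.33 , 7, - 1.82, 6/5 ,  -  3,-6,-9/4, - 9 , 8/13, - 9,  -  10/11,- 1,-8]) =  [- 9, - 9,-8, - 6.33 ,  -  6,-3, - 9/4, - 1.82, - 1, - 10/11, - 9/14,8/13,  6/5, 7]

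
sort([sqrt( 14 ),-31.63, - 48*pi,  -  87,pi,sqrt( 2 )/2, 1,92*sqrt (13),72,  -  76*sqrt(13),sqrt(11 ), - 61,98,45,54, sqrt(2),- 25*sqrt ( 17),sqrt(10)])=[  -  76*sqrt(13) , - 48*pi,  -  25*sqrt( 17), - 87,-61, - 31.63,sqrt( 2) /2, 1, sqrt(2), pi, sqrt(10),sqrt(  11),sqrt(14),45,54,72 , 98,92*sqrt( 13)]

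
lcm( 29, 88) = 2552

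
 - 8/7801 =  - 8/7801 = - 0.00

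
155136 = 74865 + 80271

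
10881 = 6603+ 4278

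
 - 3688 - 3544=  - 7232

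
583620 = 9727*60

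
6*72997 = 437982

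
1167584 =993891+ 173693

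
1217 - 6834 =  - 5617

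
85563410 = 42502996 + 43060414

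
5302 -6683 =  - 1381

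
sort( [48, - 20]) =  [  -  20,  48 ]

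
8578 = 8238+340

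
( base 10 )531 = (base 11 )443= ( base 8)1023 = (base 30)hl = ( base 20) 16B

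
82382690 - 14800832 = 67581858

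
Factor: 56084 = 2^2*7^1 * 2003^1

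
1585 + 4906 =6491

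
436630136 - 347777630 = 88852506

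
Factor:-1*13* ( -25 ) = 325 = 5^2 * 13^1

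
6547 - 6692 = - 145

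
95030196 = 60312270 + 34717926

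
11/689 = 11/689= 0.02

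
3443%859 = 7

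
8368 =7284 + 1084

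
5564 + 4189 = 9753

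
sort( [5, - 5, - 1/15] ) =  [ - 5, - 1/15,5]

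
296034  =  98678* 3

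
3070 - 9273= - 6203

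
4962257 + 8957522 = 13919779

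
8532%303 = 48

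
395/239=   395/239 = 1.65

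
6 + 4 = 10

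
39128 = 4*9782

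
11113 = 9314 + 1799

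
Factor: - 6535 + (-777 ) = - 7312= -2^4*457^1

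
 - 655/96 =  - 655/96 = - 6.82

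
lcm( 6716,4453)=409676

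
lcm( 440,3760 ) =41360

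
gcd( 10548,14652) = 36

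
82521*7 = 577647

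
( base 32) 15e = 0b10010101110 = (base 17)428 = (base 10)1198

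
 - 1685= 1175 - 2860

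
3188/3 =3188/3 = 1062.67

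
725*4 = 2900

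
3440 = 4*860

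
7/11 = 7/11 = 0.64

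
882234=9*98026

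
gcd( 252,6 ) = 6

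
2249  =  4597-2348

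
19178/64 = 9589/32 = 299.66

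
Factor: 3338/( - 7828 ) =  -2^( - 1 ) * 19^( - 1 ) * 103^( - 1 )*1669^1 = - 1669/3914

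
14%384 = 14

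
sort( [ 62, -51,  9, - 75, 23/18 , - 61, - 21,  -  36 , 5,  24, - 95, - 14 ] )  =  [  -  95,  -  75,- 61, - 51,- 36, - 21, -14, 23/18,5,9, 24 , 62 ]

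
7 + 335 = 342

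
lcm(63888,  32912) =1086096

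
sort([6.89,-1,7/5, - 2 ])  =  [-2, - 1, 7/5, 6.89 ] 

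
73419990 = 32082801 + 41337189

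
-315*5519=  - 1738485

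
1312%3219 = 1312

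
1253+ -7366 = - 6113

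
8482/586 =14 + 139/293=   14.47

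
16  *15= 240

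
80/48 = 5/3 = 1.67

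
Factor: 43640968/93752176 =779303/1674146 = 2^( - 1 )*7^1*163^1*683^1*837073^( - 1 )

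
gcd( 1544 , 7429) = 1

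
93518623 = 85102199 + 8416424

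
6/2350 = 3/1175 = 0.00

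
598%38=28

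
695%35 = 30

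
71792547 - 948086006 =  - 876293459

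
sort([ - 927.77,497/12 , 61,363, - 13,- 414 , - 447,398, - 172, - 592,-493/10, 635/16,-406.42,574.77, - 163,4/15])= [-927.77, - 592, - 447,  -  414, - 406.42, - 172, - 163 ,-493/10, - 13,4/15,635/16, 497/12,61, 363  ,  398,574.77]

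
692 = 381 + 311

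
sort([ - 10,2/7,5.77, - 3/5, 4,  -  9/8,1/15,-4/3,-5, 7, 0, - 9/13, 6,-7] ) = [ - 10, - 7, - 5 , - 4/3, - 9/8,-9/13, - 3/5,  0, 1/15, 2/7 , 4,  5.77,6, 7 ] 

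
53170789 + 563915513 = 617086302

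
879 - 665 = 214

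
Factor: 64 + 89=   153 = 3^2 *17^1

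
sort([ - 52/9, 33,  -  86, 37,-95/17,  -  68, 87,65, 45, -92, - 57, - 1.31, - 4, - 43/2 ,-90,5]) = [  -  92,  -  90,-86,-68,-57, - 43/2,  -  52/9, - 95/17,-4, - 1.31,5,33,37, 45, 65, 87 ] 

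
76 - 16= 60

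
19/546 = 19/546 = 0.03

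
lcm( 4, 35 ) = 140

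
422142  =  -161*( -2622)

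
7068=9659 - 2591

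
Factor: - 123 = -3^1*41^1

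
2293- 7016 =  - 4723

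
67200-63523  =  3677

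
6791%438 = 221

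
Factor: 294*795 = 233730  =  2^1*3^2*5^1*7^2*53^1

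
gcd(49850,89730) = 9970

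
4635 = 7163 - 2528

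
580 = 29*20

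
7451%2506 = 2439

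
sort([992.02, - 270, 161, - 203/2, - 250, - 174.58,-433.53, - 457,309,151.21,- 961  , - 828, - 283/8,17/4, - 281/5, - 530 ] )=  [ - 961, - 828, - 530, - 457, - 433.53, - 270, - 250, - 174.58, - 203/2,-281/5, - 283/8,  17/4,151.21,  161,309, 992.02]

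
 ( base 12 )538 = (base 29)QA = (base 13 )46a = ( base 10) 764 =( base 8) 1374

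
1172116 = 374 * 3134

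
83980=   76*1105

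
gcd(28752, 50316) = 7188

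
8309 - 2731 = 5578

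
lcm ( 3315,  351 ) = 29835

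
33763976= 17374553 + 16389423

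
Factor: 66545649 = 3^2*277^1  *26693^1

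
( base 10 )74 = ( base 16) 4a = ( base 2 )1001010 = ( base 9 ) 82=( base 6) 202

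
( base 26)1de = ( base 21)26K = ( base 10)1028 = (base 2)10000000100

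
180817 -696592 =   -  515775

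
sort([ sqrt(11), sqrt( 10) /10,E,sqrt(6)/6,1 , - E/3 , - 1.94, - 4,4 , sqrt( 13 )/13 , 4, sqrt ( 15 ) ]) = [- 4, - 1.94, - E/3,  sqrt( 13 )/13, sqrt( 10 )/10, sqrt( 6) /6,1 , E, sqrt ( 11 ), sqrt (15 ) , 4,4]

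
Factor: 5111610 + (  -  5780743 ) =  - 669133^1 = - 669133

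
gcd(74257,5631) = 1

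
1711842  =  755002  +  956840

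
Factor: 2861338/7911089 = 2^1*17^1 *23^1*3659^1*7911089^(- 1)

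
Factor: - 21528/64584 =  - 3^( - 1) = - 1/3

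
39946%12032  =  3850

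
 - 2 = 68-70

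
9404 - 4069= 5335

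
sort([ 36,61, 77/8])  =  [77/8,  36 , 61] 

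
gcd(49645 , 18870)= 5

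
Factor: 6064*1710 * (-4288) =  - 44464158720 = - 2^11*3^2 * 5^1*19^1*67^1*379^1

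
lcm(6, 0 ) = 0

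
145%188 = 145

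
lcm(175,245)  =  1225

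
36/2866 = 18/1433 = 0.01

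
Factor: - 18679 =-18679^1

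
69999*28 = 1959972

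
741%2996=741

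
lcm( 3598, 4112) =28784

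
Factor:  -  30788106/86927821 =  - 2^1 * 3^1*5131351^1*86927821^( -1)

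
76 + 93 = 169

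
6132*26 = 159432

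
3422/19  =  3422/19 = 180.11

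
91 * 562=51142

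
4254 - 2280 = 1974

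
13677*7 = 95739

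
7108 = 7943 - 835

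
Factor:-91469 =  - 7^1 *73^1*179^1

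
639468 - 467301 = 172167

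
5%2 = 1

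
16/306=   8/153 = 0.05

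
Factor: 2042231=857^1 *2383^1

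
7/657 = 7/657 =0.01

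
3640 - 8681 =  - 5041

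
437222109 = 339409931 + 97812178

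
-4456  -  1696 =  - 6152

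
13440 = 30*448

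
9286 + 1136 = 10422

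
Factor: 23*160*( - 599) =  - 2204320= - 2^5*5^1*23^1*599^1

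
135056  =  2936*46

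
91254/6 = 15209= 15209.00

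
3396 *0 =0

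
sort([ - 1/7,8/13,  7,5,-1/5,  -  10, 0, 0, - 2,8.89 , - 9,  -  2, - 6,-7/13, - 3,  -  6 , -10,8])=[-10 , - 10 , - 9,-6, - 6,  -  3,-2, - 2, - 7/13, - 1/5,-1/7,  0, 0,8/13, 5, 7,8, 8.89 ] 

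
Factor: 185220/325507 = 540/949 = 2^2*3^3*5^1*13^( - 1)*73^(-1 )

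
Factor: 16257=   3^1*5419^1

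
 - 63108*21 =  -1325268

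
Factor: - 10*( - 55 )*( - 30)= - 2^2*3^1*5^3*11^1  =  -16500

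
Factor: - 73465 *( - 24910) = 2^1 * 5^2*7^1*47^1*53^1 * 2099^1= 1830013150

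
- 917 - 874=  -  1791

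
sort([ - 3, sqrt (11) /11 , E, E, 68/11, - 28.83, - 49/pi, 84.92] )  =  [ - 28.83, - 49/pi, - 3,sqrt(11 ) /11,E,E,68/11,84.92 ]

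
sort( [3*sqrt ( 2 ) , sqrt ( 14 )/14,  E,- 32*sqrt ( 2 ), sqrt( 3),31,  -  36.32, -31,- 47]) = [  -  47, - 32*sqrt( 2 ), - 36.32 , - 31, sqrt ( 14 )/14,sqrt ( 3 ), E,3*sqrt( 2) , 31]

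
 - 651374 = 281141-932515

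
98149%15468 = 5341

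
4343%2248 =2095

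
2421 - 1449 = 972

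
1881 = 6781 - 4900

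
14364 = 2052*7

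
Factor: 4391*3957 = 3^1 * 1319^1*4391^1 = 17375187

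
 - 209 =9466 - 9675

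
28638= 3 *9546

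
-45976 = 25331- 71307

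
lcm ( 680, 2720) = 2720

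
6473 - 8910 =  - 2437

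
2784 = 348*8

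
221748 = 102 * 2174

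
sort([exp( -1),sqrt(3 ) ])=[ exp( - 1), sqrt( 3 )]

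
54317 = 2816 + 51501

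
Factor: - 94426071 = - 3^1*181^1*173897^1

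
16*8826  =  141216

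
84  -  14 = 70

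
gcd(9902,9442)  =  2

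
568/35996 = 142/8999 = 0.02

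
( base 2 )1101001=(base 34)33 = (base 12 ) 89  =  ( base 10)105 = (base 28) 3l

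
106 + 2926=3032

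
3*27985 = 83955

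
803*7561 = 6071483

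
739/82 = 9 +1/82 = 9.01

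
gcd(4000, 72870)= 10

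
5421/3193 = 5421/3193=1.70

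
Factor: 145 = 5^1 * 29^1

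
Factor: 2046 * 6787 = 13886202 = 2^1*3^1 *11^2*31^1*617^1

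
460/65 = 92/13 = 7.08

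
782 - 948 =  - 166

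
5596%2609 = 378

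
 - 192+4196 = 4004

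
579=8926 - 8347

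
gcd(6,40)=2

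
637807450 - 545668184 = 92139266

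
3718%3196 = 522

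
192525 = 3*64175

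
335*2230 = 747050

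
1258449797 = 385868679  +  872581118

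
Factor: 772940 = 2^2*5^1 *7^1*5521^1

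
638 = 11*58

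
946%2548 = 946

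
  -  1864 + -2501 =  -4365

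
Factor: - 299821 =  - 53^1*5657^1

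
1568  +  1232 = 2800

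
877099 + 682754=1559853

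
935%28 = 11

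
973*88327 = 85942171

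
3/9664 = 3/9664 = 0.00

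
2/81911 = 2/81911 = 0.00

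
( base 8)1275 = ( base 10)701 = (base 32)lt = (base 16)2bd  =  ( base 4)22331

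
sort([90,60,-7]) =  [-7, 60,90] 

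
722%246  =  230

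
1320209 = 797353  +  522856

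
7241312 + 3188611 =10429923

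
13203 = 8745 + 4458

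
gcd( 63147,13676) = 1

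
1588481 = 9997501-8409020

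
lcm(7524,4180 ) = 37620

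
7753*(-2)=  - 15506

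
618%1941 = 618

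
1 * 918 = 918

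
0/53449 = 0 = 0.00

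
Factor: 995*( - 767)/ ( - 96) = 2^( - 5 )*3^( - 1 )*5^1*13^1*59^1*199^1 = 763165/96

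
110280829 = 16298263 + 93982566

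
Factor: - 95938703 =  - 7^1*47^1*163^1*1789^1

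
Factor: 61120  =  2^6*5^1* 191^1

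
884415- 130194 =754221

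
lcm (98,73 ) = 7154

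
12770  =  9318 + 3452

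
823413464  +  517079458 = 1340492922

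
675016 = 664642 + 10374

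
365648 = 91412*4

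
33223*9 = 299007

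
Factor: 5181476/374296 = 1295369/93574 = 2^ (  -  1)*13^(- 1 )*59^( - 1)*61^(  -  1 )*1295369^1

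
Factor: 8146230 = 2^1  *3^1*5^1 * 17^1*15973^1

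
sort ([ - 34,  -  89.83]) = [  -  89.83, - 34]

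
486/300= 81/50 = 1.62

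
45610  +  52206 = 97816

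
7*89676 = 627732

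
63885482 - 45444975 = 18440507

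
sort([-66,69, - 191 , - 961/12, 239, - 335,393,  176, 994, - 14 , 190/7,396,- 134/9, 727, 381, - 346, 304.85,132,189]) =[-346, - 335, - 191, - 961/12, - 66, - 134/9, - 14,  190/7,  69,132, 176, 189, 239,304.85,381 , 393,396,727, 994] 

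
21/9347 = 21/9347 =0.00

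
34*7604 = 258536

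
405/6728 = 405/6728 = 0.06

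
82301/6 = 13716 + 5/6=13716.83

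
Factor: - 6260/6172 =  - 1565/1543= - 5^1 * 313^1 *1543^(-1)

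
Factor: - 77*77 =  - 7^2*11^2 = - 5929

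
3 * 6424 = 19272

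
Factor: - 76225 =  - 5^2*3049^1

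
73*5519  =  402887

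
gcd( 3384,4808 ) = 8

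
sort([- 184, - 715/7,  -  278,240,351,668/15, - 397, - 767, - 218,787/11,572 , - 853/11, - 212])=[ - 767, - 397, - 278, - 218,  -  212, - 184 ,-715/7, - 853/11,668/15,787/11, 240,351, 572]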